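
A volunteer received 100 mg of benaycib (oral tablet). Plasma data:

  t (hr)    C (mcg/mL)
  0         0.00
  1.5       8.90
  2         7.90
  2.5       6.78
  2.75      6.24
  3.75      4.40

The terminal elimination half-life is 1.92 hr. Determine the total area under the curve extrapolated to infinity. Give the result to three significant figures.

Trapezoidal AUC_0→3.75:
  [0→1.5]: (0.00+8.90)/2 × 1.5 = 6.675
  [1.5→2]: (8.90+7.90)/2 × 0.5 = 4.2
  [2→2.5]: (7.90+6.78)/2 × 0.5 = 3.67
  [2.5→2.75]: (6.78+6.24)/2 × 0.25 = 1.6275
  [2.75→3.75]: (6.24+4.40)/2 × 1 = 5.32
  Sum = 21.4925 mcg/mL·hr
k_e = ln2 / t½ = 0.693147 / 1.92 = 0.3610 hr^-1
Extrapolated tail: C_last / k_e = 4.40 / 0.361 = 12.188
AUC_0→∞ = 21.4925 + 12.188 = 33.6805 mcg/mL·hr

AUC = 33.7 mcg/mL·hr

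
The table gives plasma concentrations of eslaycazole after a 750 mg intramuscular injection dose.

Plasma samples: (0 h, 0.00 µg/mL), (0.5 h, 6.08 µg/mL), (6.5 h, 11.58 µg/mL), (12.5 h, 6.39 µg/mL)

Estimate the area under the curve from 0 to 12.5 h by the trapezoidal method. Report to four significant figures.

AUC = 108.4 µg/mL·h

Trapezoidal AUC_0→12.5:
  [0→0.5]: (0.00+6.08)/2 × 0.5 = 1.52
  [0.5→6.5]: (6.08+11.58)/2 × 6 = 52.98
  [6.5→12.5]: (11.58+6.39)/2 × 6 = 53.91
  Sum = 108.41 µg/mL·h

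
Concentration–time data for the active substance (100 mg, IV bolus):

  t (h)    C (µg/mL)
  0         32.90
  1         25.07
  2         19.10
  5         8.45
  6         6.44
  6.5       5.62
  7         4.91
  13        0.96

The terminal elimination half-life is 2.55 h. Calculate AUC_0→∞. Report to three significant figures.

AUC = 127 µg/mL·h

Trapezoidal AUC_0→13:
  [0→1]: (32.90+25.07)/2 × 1 = 28.985
  [1→2]: (25.07+19.10)/2 × 1 = 22.085
  [2→5]: (19.10+8.45)/2 × 3 = 41.325
  [5→6]: (8.45+6.44)/2 × 1 = 7.445
  [6→6.5]: (6.44+5.62)/2 × 0.5 = 3.015
  [6.5→7]: (5.62+4.91)/2 × 0.5 = 2.6325
  [7→13]: (4.91+0.96)/2 × 6 = 17.61
  Sum = 123.0975 µg/mL·h
k_e = ln2 / t½ = 0.693147 / 2.55 = 0.2718 h^-1
Extrapolated tail: C_last / k_e = 0.96 / 0.2718 = 3.532
AUC_0→∞ = 123.0975 + 3.532 = 126.6295 µg/mL·h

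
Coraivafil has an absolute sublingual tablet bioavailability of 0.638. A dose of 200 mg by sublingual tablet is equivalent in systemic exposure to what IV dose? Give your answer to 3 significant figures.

D_iv = 128 mg

Systemic exposure from an extravascular dose = F × D_ev, so the equivalent IV dose is F × D_ev.
D_iv = F × D_ev = 0.638 × 200 = 127.6 mg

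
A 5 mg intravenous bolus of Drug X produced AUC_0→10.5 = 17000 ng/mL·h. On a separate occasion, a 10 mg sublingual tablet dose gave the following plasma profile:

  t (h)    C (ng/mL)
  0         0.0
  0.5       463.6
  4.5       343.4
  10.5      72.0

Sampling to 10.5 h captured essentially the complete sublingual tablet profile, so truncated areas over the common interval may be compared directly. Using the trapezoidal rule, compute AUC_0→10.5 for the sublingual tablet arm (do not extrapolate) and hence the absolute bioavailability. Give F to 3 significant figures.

Trapezoidal AUC_0→10.5 (sublingual tablet):
  [0→0.5]: (0.0+463.6)/2 × 0.5 = 115.9
  [0.5→4.5]: (463.6+343.4)/2 × 4 = 1614.0
  [4.5→10.5]: (343.4+72.0)/2 × 6 = 1246.2
  Sum = 2976.1 ng/mL·h
F = (AUC_ev/D_ev)/(AUC_iv/D_iv) = (2976.1/10)/(17000/5) = 297.61/3400 = 0.0875

F = 0.0875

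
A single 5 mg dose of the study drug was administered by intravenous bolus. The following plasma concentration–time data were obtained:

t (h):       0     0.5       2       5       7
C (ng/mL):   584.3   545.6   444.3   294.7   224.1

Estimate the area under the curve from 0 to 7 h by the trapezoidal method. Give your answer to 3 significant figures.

Trapezoidal AUC_0→7:
  [0→0.5]: (584.3+545.6)/2 × 0.5 = 282.475
  [0.5→2]: (545.6+444.3)/2 × 1.5 = 742.425
  [2→5]: (444.3+294.7)/2 × 3 = 1108.5
  [5→7]: (294.7+224.1)/2 × 2 = 518.8
  Sum = 2652.2 ng/mL·h

AUC = 2650 ng/mL·h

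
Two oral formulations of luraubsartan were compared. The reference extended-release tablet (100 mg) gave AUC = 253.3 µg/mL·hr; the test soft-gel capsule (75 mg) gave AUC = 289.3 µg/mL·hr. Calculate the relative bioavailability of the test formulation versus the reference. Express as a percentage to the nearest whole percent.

F_rel = 152%

F_rel = (AUC_test/D_test) / (AUC_ref/D_ref)
      = (289.3/75) / (253.3/100)
      = 3.85733 / 2.533 = 1.5228 = 152.28%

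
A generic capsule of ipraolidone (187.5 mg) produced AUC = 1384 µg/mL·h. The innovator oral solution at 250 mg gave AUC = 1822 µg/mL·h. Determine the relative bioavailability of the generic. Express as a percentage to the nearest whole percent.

F_rel = 101%

F_rel = (AUC_test/D_test) / (AUC_ref/D_ref)
      = (1384/187.5) / (1822/250)
      = 7.38133 / 7.288 = 1.0128 = 101.28%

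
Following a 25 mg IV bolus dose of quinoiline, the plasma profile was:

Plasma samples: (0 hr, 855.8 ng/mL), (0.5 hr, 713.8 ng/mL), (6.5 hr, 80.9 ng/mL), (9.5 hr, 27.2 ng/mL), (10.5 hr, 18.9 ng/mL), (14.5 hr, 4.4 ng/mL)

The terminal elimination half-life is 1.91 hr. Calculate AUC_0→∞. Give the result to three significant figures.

AUC = 3020 ng/mL·hr

Trapezoidal AUC_0→14.5:
  [0→0.5]: (855.8+713.8)/2 × 0.5 = 392.4
  [0.5→6.5]: (713.8+80.9)/2 × 6 = 2384.1
  [6.5→9.5]: (80.9+27.2)/2 × 3 = 162.15
  [9.5→10.5]: (27.2+18.9)/2 × 1 = 23.05
  [10.5→14.5]: (18.9+4.4)/2 × 4 = 46.6
  Sum = 3008.3 ng/mL·hr
k_e = ln2 / t½ = 0.693147 / 1.91 = 0.3629 hr^-1
Extrapolated tail: C_last / k_e = 4.4 / 0.3629 = 12.125
AUC_0→∞ = 3008.3 + 12.125 = 3020.425 ng/mL·hr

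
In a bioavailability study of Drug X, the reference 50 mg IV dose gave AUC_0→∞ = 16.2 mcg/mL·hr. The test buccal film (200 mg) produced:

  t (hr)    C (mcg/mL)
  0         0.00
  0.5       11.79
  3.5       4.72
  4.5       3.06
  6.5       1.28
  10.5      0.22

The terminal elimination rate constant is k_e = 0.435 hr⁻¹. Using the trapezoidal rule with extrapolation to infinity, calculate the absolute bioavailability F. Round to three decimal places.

Trapezoidal AUC_0→10.5 (buccal film):
  [0→0.5]: (0.00+11.79)/2 × 0.5 = 2.9475
  [0.5→3.5]: (11.79+4.72)/2 × 3 = 24.765
  [3.5→4.5]: (4.72+3.06)/2 × 1 = 3.89
  [4.5→6.5]: (3.06+1.28)/2 × 2 = 4.34
  [6.5→10.5]: (1.28+0.22)/2 × 4 = 3.0
  Sum = 38.9425 mcg/mL·hr
Tail: C_last/k_e = 0.22/0.435 = 0.506
AUC_0→∞ (buccal film) = 38.9425 + 0.506 = 39.4485 mcg/mL·hr
F = (AUC_ev/D_ev)/(AUC_iv/D_iv) = (39.4485/200)/(16.2/50) = 0.1972425/0.324 = 0.6088

F = 0.609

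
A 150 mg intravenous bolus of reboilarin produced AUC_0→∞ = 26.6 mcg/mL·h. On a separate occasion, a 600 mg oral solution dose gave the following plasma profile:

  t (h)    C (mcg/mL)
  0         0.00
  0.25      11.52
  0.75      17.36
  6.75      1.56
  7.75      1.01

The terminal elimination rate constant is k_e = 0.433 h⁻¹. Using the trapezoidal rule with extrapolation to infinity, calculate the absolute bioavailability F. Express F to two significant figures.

F = 0.65

Trapezoidal AUC_0→7.75 (oral solution):
  [0→0.25]: (0.00+11.52)/2 × 0.25 = 1.44
  [0.25→0.75]: (11.52+17.36)/2 × 0.5 = 7.22
  [0.75→6.75]: (17.36+1.56)/2 × 6 = 56.76
  [6.75→7.75]: (1.56+1.01)/2 × 1 = 1.285
  Sum = 66.705 mcg/mL·h
Tail: C_last/k_e = 1.01/0.433 = 2.333
AUC_0→∞ (oral solution) = 66.705 + 2.333 = 69.038 mcg/mL·h
F = (AUC_ev/D_ev)/(AUC_iv/D_iv) = (69.038/600)/(26.6/150) = 0.115063/0.177333 = 0.6489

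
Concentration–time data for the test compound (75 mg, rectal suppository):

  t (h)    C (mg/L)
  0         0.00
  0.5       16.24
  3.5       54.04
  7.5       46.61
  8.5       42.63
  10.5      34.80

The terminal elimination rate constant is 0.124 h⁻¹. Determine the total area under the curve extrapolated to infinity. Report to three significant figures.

AUC = 713 mg/L·h

Trapezoidal AUC_0→10.5:
  [0→0.5]: (0.00+16.24)/2 × 0.5 = 4.06
  [0.5→3.5]: (16.24+54.04)/2 × 3 = 105.42
  [3.5→7.5]: (54.04+46.61)/2 × 4 = 201.3
  [7.5→8.5]: (46.61+42.63)/2 × 1 = 44.62
  [8.5→10.5]: (42.63+34.80)/2 × 2 = 77.43
  Sum = 432.83 mg/L·h
Extrapolated tail: C_last / k_e = 34.80 / 0.124 = 280.645
AUC_0→∞ = 432.83 + 280.645 = 713.475 mg/L·h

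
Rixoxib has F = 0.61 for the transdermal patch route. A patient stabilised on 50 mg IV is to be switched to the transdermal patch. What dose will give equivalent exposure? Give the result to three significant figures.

For equal systemic exposure: F × D_ev = D_iv
D_ev = D_iv / F = 50 / 0.61 = 81.9672 mg

D_transdermal = 82.0 mg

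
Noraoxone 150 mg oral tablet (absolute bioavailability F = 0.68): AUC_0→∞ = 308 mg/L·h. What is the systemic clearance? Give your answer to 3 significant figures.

CL = 0.331 L/h

CL = F × Dose / AUC_0→∞
   = 0.68 × 150 / 308 = 0.331169 L/h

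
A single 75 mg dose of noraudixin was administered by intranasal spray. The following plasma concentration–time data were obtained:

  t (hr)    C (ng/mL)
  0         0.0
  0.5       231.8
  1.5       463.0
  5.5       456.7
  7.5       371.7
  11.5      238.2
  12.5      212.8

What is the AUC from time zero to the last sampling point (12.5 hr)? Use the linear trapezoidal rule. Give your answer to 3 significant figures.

AUC = 4520 ng/mL·hr

Trapezoidal AUC_0→12.5:
  [0→0.5]: (0.0+231.8)/2 × 0.5 = 57.95
  [0.5→1.5]: (231.8+463.0)/2 × 1 = 347.4
  [1.5→5.5]: (463.0+456.7)/2 × 4 = 1839.4
  [5.5→7.5]: (456.7+371.7)/2 × 2 = 828.4
  [7.5→11.5]: (371.7+238.2)/2 × 4 = 1219.8
  [11.5→12.5]: (238.2+212.8)/2 × 1 = 225.5
  Sum = 4518.45 ng/mL·hr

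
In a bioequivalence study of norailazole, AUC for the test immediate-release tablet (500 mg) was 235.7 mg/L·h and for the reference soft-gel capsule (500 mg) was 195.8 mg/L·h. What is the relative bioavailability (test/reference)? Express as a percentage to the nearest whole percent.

F_rel = 120%

F_rel = (AUC_test/D_test) / (AUC_ref/D_ref)
      = (235.7/500) / (195.8/500)
      = 0.4714 / 0.3916 = 1.2038 = 120.38%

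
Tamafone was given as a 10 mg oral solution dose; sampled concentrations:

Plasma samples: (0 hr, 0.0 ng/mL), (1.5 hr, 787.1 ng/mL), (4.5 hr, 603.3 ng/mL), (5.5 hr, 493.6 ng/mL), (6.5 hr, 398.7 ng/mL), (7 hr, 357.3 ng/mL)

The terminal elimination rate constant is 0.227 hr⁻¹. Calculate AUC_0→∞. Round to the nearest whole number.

Trapezoidal AUC_0→7:
  [0→1.5]: (0.0+787.1)/2 × 1.5 = 590.325
  [1.5→4.5]: (787.1+603.3)/2 × 3 = 2085.6
  [4.5→5.5]: (603.3+493.6)/2 × 1 = 548.45
  [5.5→6.5]: (493.6+398.7)/2 × 1 = 446.15
  [6.5→7]: (398.7+357.3)/2 × 0.5 = 189.0
  Sum = 3859.525 ng/mL·hr
Extrapolated tail: C_last / k_e = 357.3 / 0.227 = 1574.009
AUC_0→∞ = 3859.525 + 1574.009 = 5433.534 ng/mL·hr

AUC = 5434 ng/mL·hr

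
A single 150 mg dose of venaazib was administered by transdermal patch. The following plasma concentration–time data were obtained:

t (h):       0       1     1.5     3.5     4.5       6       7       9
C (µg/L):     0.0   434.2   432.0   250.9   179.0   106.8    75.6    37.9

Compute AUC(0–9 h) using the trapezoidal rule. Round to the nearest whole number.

Trapezoidal AUC_0→9:
  [0→1]: (0.0+434.2)/2 × 1 = 217.1
  [1→1.5]: (434.2+432.0)/2 × 0.5 = 216.55
  [1.5→3.5]: (432.0+250.9)/2 × 2 = 682.9
  [3.5→4.5]: (250.9+179.0)/2 × 1 = 214.95
  [4.5→6]: (179.0+106.8)/2 × 1.5 = 214.35
  [6→7]: (106.8+75.6)/2 × 1 = 91.2
  [7→9]: (75.6+37.9)/2 × 2 = 113.5
  Sum = 1750.55 µg/L·h

AUC = 1751 µg/L·h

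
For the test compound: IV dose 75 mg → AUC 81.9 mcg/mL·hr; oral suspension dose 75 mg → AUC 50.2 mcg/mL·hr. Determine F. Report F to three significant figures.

F = 0.613

F = (AUC_ev / D_ev) / (AUC_iv / D_iv)
  = (50.2/75) / (81.9/75)
  = 0.669333 / 1.092 = 0.6129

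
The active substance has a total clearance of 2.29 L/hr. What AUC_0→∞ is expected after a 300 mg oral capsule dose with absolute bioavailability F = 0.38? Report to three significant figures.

AUC = 49.8 mg/L·hr

AUC_0→∞ = F × Dose / CL
        = 0.38 × 300 / 2.29 = 49.7817 mg/L·hr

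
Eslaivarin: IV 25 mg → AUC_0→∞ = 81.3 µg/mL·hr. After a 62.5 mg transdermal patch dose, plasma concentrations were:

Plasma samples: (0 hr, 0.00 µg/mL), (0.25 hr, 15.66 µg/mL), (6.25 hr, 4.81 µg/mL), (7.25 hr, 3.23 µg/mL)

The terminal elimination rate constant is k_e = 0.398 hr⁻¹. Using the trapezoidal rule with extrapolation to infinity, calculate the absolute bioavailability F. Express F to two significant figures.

F = 0.37

Trapezoidal AUC_0→7.25 (transdermal patch):
  [0→0.25]: (0.00+15.66)/2 × 0.25 = 1.9575
  [0.25→6.25]: (15.66+4.81)/2 × 6 = 61.41
  [6.25→7.25]: (4.81+3.23)/2 × 1 = 4.02
  Sum = 67.3875 µg/mL·hr
Tail: C_last/k_e = 3.23/0.398 = 8.116
AUC_0→∞ (transdermal patch) = 67.3875 + 8.116 = 75.5035 µg/mL·hr
F = (AUC_ev/D_ev)/(AUC_iv/D_iv) = (75.5035/62.5)/(81.3/25) = 1.208056/3.252 = 0.3715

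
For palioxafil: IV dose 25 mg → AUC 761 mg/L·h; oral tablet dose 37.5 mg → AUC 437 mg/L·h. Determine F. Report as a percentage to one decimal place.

F = 38.3%

F = (AUC_ev / D_ev) / (AUC_iv / D_iv)
  = (437/37.5) / (761/25)
  = 11.6533 / 30.44 = 0.3828
  = 38.28%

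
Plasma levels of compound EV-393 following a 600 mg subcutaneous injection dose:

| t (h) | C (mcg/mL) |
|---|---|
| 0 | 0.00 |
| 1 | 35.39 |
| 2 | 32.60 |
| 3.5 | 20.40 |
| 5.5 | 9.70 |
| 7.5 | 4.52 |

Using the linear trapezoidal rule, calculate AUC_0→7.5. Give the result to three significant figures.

AUC = 136 mcg/mL·h

Trapezoidal AUC_0→7.5:
  [0→1]: (0.00+35.39)/2 × 1 = 17.695
  [1→2]: (35.39+32.60)/2 × 1 = 33.995
  [2→3.5]: (32.60+20.40)/2 × 1.5 = 39.75
  [3.5→5.5]: (20.40+9.70)/2 × 2 = 30.1
  [5.5→7.5]: (9.70+4.52)/2 × 2 = 14.22
  Sum = 135.76 mcg/mL·h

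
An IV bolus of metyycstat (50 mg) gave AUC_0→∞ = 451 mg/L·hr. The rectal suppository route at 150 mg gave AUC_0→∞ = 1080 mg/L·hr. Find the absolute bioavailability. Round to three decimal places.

F = 0.798

F = (AUC_ev / D_ev) / (AUC_iv / D_iv)
  = (1080/150) / (451/50)
  = 7.2 / 9.02 = 0.7982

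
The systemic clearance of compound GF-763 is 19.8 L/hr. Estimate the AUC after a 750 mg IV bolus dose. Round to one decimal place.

AUC_0→∞ = Dose_iv / CL
        = 750 / 19.8 = 37.8788 mg/L·hr

AUC = 37.9 mg/L·hr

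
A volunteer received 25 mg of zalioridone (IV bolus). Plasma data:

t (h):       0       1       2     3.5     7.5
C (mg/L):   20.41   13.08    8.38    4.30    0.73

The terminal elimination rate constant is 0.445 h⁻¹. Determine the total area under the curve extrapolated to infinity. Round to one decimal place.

AUC = 48.7 mg/L·h

Trapezoidal AUC_0→7.5:
  [0→1]: (20.41+13.08)/2 × 1 = 16.745
  [1→2]: (13.08+8.38)/2 × 1 = 10.73
  [2→3.5]: (8.38+4.30)/2 × 1.5 = 9.51
  [3.5→7.5]: (4.30+0.73)/2 × 4 = 10.06
  Sum = 47.045 mg/L·h
Extrapolated tail: C_last / k_e = 0.73 / 0.445 = 1.640
AUC_0→∞ = 47.045 + 1.640 = 48.685 mg/L·h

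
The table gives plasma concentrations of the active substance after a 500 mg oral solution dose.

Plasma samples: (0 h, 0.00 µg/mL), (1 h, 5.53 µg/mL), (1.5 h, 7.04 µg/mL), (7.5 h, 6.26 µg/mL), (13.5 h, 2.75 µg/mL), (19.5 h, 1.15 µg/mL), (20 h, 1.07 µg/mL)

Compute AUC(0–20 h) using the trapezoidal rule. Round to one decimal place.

AUC = 85.1 µg/mL·h

Trapezoidal AUC_0→20:
  [0→1]: (0.00+5.53)/2 × 1 = 2.765
  [1→1.5]: (5.53+7.04)/2 × 0.5 = 3.1425
  [1.5→7.5]: (7.04+6.26)/2 × 6 = 39.9
  [7.5→13.5]: (6.26+2.75)/2 × 6 = 27.03
  [13.5→19.5]: (2.75+1.15)/2 × 6 = 11.7
  [19.5→20]: (1.15+1.07)/2 × 0.5 = 0.555
  Sum = 85.0925 µg/mL·h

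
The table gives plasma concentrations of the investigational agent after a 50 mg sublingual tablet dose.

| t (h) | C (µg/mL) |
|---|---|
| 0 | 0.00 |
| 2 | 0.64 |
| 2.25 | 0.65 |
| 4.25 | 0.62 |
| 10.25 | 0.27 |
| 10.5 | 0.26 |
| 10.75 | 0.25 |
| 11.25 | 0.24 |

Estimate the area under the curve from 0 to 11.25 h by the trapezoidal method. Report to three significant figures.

Trapezoidal AUC_0→11.25:
  [0→2]: (0.00+0.64)/2 × 2 = 0.64
  [2→2.25]: (0.64+0.65)/2 × 0.25 = 0.16125
  [2.25→4.25]: (0.65+0.62)/2 × 2 = 1.27
  [4.25→10.25]: (0.62+0.27)/2 × 6 = 2.67
  [10.25→10.5]: (0.27+0.26)/2 × 0.25 = 0.06625
  [10.5→10.75]: (0.26+0.25)/2 × 0.25 = 0.06375
  [10.75→11.25]: (0.25+0.24)/2 × 0.5 = 0.1225
  Sum = 4.99375 µg/mL·h

AUC = 4.99 µg/mL·h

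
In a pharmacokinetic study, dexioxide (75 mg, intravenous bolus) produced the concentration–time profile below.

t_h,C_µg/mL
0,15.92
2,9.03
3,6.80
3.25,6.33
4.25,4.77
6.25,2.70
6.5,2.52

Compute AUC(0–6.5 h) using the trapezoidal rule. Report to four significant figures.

AUC = 48.18 µg/mL·h

Trapezoidal AUC_0→6.5:
  [0→2]: (15.92+9.03)/2 × 2 = 24.95
  [2→3]: (9.03+6.80)/2 × 1 = 7.915
  [3→3.25]: (6.80+6.33)/2 × 0.25 = 1.64125
  [3.25→4.25]: (6.33+4.77)/2 × 1 = 5.55
  [4.25→6.25]: (4.77+2.70)/2 × 2 = 7.47
  [6.25→6.5]: (2.70+2.52)/2 × 0.25 = 0.6525
  Sum = 48.17875 µg/mL·h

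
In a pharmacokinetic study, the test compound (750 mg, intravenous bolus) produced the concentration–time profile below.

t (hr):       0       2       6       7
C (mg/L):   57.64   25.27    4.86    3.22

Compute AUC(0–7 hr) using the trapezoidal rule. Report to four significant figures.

AUC = 147.2 mg/L·hr

Trapezoidal AUC_0→7:
  [0→2]: (57.64+25.27)/2 × 2 = 82.91
  [2→6]: (25.27+4.86)/2 × 4 = 60.26
  [6→7]: (4.86+3.22)/2 × 1 = 4.04
  Sum = 147.21 mg/L·hr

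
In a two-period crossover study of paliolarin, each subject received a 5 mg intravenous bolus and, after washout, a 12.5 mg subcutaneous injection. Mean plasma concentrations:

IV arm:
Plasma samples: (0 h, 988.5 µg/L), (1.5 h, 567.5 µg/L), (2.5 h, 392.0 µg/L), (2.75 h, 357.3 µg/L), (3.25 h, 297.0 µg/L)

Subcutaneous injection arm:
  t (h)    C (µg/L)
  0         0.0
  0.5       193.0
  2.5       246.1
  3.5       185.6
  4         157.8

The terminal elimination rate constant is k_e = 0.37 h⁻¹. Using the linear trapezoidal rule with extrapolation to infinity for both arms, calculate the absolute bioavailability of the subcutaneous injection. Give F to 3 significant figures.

Trapezoidal AUC_0→3.25 (IV):
  [0→1.5]: (988.5+567.5)/2 × 1.5 = 1167.0
  [1.5→2.5]: (567.5+392.0)/2 × 1 = 479.75
  [2.5→2.75]: (392.0+357.3)/2 × 0.25 = 93.6625
  [2.75→3.25]: (357.3+297.0)/2 × 0.5 = 163.575
  Sum = 1903.9875 µg/L·h
IV tail: 297.0/0.37 = 802.703; AUC_iv,0→∞ = 1903.9875 + 802.703 = 2706.6905 µg/L·h
Trapezoidal AUC_0→4 (subcutaneous injection):
  [0→0.5]: (0.0+193.0)/2 × 0.5 = 48.25
  [0.5→2.5]: (193.0+246.1)/2 × 2 = 439.1
  [2.5→3.5]: (246.1+185.6)/2 × 1 = 215.85
  [3.5→4]: (185.6+157.8)/2 × 0.5 = 85.85
  Sum = 789.05 µg/L·h
subcutaneous injection tail: 157.8/0.37 = 426.486; AUC_ev,0→∞ = 789.05 + 426.486 = 1215.536 µg/L·h
F = (AUC_ev/D_ev)/(AUC_iv/D_iv) = (1215.536/12.5)/(2706.6905/5) = 97.24288/541.3381 = 0.1796

F = 0.180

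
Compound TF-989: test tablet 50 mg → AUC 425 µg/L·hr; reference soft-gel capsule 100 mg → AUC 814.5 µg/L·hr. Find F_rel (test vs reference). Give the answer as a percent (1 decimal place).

F_rel = (AUC_test/D_test) / (AUC_ref/D_ref)
      = (425/50) / (814.5/100)
      = 8.5 / 8.145 = 1.0436 = 104.36%

F_rel = 104.4%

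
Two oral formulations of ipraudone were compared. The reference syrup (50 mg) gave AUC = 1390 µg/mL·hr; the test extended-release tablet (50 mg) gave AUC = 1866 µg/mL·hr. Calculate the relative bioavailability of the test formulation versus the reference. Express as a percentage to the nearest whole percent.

F_rel = 134%

F_rel = (AUC_test/D_test) / (AUC_ref/D_ref)
      = (1866/50) / (1390/50)
      = 37.32 / 27.8 = 1.3424 = 134.24%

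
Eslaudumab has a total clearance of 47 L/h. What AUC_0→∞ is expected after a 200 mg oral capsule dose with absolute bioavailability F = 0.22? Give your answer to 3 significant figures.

AUC_0→∞ = F × Dose / CL
        = 0.22 × 200 / 47 = 0.93617 mg/L·h

AUC = 0.936 mg/L·h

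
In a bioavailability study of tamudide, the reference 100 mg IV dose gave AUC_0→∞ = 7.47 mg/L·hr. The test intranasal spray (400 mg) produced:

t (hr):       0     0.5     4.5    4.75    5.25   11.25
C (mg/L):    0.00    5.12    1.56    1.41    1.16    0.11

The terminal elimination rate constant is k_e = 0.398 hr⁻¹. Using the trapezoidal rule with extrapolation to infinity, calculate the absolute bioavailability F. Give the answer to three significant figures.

F = 0.661

Trapezoidal AUC_0→11.25 (intranasal spray):
  [0→0.5]: (0.00+5.12)/2 × 0.5 = 1.28
  [0.5→4.5]: (5.12+1.56)/2 × 4 = 13.36
  [4.5→4.75]: (1.56+1.41)/2 × 0.25 = 0.37125
  [4.75→5.25]: (1.41+1.16)/2 × 0.5 = 0.6425
  [5.25→11.25]: (1.16+0.11)/2 × 6 = 3.81
  Sum = 19.46375 mg/L·hr
Tail: C_last/k_e = 0.11/0.398 = 0.276
AUC_0→∞ (intranasal spray) = 19.46375 + 0.276 = 19.73975 mg/L·hr
F = (AUC_ev/D_ev)/(AUC_iv/D_iv) = (19.73975/400)/(7.47/100) = 0.049349375/0.0747 = 0.6606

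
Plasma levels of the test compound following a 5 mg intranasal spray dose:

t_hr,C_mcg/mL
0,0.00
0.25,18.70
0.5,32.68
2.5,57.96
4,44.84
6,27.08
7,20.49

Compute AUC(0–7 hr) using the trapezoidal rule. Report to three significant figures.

Trapezoidal AUC_0→7:
  [0→0.25]: (0.00+18.70)/2 × 0.25 = 2.3375
  [0.25→0.5]: (18.70+32.68)/2 × 0.25 = 6.4225
  [0.5→2.5]: (32.68+57.96)/2 × 2 = 90.64
  [2.5→4]: (57.96+44.84)/2 × 1.5 = 77.1
  [4→6]: (44.84+27.08)/2 × 2 = 71.92
  [6→7]: (27.08+20.49)/2 × 1 = 23.785
  Sum = 272.205 mcg/mL·hr

AUC = 272 mcg/mL·hr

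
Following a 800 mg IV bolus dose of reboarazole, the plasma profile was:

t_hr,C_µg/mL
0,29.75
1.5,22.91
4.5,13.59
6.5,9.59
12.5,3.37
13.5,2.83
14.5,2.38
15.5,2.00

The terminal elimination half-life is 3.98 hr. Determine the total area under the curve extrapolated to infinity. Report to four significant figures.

AUC = 175.7 µg/mL·hr

Trapezoidal AUC_0→15.5:
  [0→1.5]: (29.75+22.91)/2 × 1.5 = 39.495
  [1.5→4.5]: (22.91+13.59)/2 × 3 = 54.75
  [4.5→6.5]: (13.59+9.59)/2 × 2 = 23.18
  [6.5→12.5]: (9.59+3.37)/2 × 6 = 38.88
  [12.5→13.5]: (3.37+2.83)/2 × 1 = 3.1
  [13.5→14.5]: (2.83+2.38)/2 × 1 = 2.605
  [14.5→15.5]: (2.38+2.00)/2 × 1 = 2.19
  Sum = 164.2 µg/mL·hr
k_e = ln2 / t½ = 0.693147 / 3.98 = 0.1742 hr^-1
Extrapolated tail: C_last / k_e = 2.00 / 0.1742 = 11.481
AUC_0→∞ = 164.2 + 11.481 = 175.681 µg/mL·hr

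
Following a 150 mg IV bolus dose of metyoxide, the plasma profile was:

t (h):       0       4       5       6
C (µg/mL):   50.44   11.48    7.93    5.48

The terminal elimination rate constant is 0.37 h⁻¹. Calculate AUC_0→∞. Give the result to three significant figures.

Trapezoidal AUC_0→6:
  [0→4]: (50.44+11.48)/2 × 4 = 123.84
  [4→5]: (11.48+7.93)/2 × 1 = 9.705
  [5→6]: (7.93+5.48)/2 × 1 = 6.705
  Sum = 140.25 µg/mL·h
Extrapolated tail: C_last / k_e = 5.48 / 0.37 = 14.811
AUC_0→∞ = 140.25 + 14.811 = 155.061 µg/mL·h

AUC = 155 µg/mL·h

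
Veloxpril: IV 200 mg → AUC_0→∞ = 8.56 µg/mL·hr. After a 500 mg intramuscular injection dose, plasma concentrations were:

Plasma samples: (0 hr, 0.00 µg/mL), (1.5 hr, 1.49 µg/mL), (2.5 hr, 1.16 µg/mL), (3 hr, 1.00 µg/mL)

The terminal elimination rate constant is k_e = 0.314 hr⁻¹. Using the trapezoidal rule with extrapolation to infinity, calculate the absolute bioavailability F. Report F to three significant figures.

Trapezoidal AUC_0→3 (intramuscular injection):
  [0→1.5]: (0.00+1.49)/2 × 1.5 = 1.1175
  [1.5→2.5]: (1.49+1.16)/2 × 1 = 1.325
  [2.5→3]: (1.16+1.00)/2 × 0.5 = 0.54
  Sum = 2.9825 µg/mL·hr
Tail: C_last/k_e = 1.00/0.314 = 3.185
AUC_0→∞ (intramuscular injection) = 2.9825 + 3.185 = 6.1675 µg/mL·hr
F = (AUC_ev/D_ev)/(AUC_iv/D_iv) = (6.1675/500)/(8.56/200) = 0.012335/0.0428 = 0.2882

F = 0.288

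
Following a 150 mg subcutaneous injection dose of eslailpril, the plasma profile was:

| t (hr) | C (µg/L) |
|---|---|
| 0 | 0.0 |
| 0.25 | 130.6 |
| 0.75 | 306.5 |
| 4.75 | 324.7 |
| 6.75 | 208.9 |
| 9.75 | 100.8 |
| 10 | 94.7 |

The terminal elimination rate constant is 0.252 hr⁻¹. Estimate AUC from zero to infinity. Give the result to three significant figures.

Trapezoidal AUC_0→10:
  [0→0.25]: (0.0+130.6)/2 × 0.25 = 16.325
  [0.25→0.75]: (130.6+306.5)/2 × 0.5 = 109.275
  [0.75→4.75]: (306.5+324.7)/2 × 4 = 1262.4
  [4.75→6.75]: (324.7+208.9)/2 × 2 = 533.6
  [6.75→9.75]: (208.9+100.8)/2 × 3 = 464.55
  [9.75→10]: (100.8+94.7)/2 × 0.25 = 24.4375
  Sum = 2410.5875 µg/L·hr
Extrapolated tail: C_last / k_e = 94.7 / 0.252 = 375.794
AUC_0→∞ = 2410.5875 + 375.794 = 2786.3815 µg/L·hr

AUC = 2790 µg/L·hr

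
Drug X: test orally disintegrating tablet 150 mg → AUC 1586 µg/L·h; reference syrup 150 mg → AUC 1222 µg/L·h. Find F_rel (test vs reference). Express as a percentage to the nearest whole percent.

F_rel = (AUC_test/D_test) / (AUC_ref/D_ref)
      = (1586/150) / (1222/150)
      = 10.5733 / 8.14667 = 1.2979 = 129.79%

F_rel = 130%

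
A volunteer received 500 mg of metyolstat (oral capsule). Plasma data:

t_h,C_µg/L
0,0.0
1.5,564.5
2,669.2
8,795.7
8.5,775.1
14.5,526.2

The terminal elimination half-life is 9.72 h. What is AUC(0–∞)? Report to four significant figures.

Trapezoidal AUC_0→14.5:
  [0→1.5]: (0.0+564.5)/2 × 1.5 = 423.375
  [1.5→2]: (564.5+669.2)/2 × 0.5 = 308.425
  [2→8]: (669.2+795.7)/2 × 6 = 4394.7
  [8→8.5]: (795.7+775.1)/2 × 0.5 = 392.7
  [8.5→14.5]: (775.1+526.2)/2 × 6 = 3903.9
  Sum = 9423.1 µg/L·h
k_e = ln2 / t½ = 0.693147 / 9.72 = 0.0713 h^-1
Extrapolated tail: C_last / k_e = 526.2 / 0.0713 = 7380.084
AUC_0→∞ = 9423.1 + 7380.084 = 16803.184 µg/L·h

AUC = 16800 µg/L·h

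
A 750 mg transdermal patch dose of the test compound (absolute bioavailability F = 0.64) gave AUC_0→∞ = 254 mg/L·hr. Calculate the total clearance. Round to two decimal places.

CL = 1.89 L/hr

CL = F × Dose / AUC_0→∞
   = 0.64 × 750 / 254 = 1.88976 L/hr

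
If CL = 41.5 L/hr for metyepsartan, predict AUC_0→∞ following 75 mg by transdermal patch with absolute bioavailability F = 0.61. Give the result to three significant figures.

AUC = 1.10 mg/L·hr

AUC_0→∞ = F × Dose / CL
        = 0.61 × 75 / 41.5 = 1.10241 mg/L·hr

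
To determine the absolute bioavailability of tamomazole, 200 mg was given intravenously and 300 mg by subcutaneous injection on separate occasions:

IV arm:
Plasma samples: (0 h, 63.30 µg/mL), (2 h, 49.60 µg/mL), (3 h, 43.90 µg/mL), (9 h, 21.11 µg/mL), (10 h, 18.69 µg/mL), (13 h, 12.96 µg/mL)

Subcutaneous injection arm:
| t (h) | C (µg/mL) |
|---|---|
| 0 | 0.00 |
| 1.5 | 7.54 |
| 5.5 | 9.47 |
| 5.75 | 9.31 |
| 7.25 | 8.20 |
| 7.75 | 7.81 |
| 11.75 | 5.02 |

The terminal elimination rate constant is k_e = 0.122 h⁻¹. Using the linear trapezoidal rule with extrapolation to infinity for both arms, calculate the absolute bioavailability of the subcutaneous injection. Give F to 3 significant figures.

Trapezoidal AUC_0→13 (IV):
  [0→2]: (63.30+49.60)/2 × 2 = 112.9
  [2→3]: (49.60+43.90)/2 × 1 = 46.75
  [3→9]: (43.90+21.11)/2 × 6 = 195.03
  [9→10]: (21.11+18.69)/2 × 1 = 19.9
  [10→13]: (18.69+12.96)/2 × 3 = 47.475
  Sum = 422.055 µg/mL·h
IV tail: 12.96/0.122 = 106.230; AUC_iv,0→∞ = 422.055 + 106.230 = 528.285 µg/mL·h
Trapezoidal AUC_0→11.75 (subcutaneous injection):
  [0→1.5]: (0.00+7.54)/2 × 1.5 = 5.655
  [1.5→5.5]: (7.54+9.47)/2 × 4 = 34.02
  [5.5→5.75]: (9.47+9.31)/2 × 0.25 = 2.3475
  [5.75→7.25]: (9.31+8.20)/2 × 1.5 = 13.1325
  [7.25→7.75]: (8.20+7.81)/2 × 0.5 = 4.0025
  [7.75→11.75]: (7.81+5.02)/2 × 4 = 25.66
  Sum = 84.8175 µg/mL·h
subcutaneous injection tail: 5.02/0.122 = 41.148; AUC_ev,0→∞ = 84.8175 + 41.148 = 125.9655 µg/mL·h
F = (AUC_ev/D_ev)/(AUC_iv/D_iv) = (125.9655/300)/(528.285/200) = 0.419885/2.641425 = 0.1590

F = 0.159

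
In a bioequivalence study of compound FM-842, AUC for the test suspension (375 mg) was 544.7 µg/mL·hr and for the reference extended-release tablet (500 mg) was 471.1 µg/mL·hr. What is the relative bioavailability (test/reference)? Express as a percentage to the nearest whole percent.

F_rel = 154%

F_rel = (AUC_test/D_test) / (AUC_ref/D_ref)
      = (544.7/375) / (471.1/500)
      = 1.45253 / 0.9422 = 1.5416 = 154.16%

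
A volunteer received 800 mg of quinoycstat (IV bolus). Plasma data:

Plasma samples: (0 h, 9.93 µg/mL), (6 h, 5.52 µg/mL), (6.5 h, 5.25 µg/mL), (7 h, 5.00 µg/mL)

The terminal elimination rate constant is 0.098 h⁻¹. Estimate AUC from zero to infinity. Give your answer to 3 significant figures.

AUC = 103 µg/mL·h

Trapezoidal AUC_0→7:
  [0→6]: (9.93+5.52)/2 × 6 = 46.35
  [6→6.5]: (5.52+5.25)/2 × 0.5 = 2.6925
  [6.5→7]: (5.25+5.00)/2 × 0.5 = 2.5625
  Sum = 51.605 µg/mL·h
Extrapolated tail: C_last / k_e = 5.00 / 0.098 = 51.020
AUC_0→∞ = 51.605 + 51.020 = 102.625 µg/mL·h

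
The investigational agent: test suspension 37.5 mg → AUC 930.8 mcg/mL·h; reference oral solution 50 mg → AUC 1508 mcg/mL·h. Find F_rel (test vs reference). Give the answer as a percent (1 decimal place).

F_rel = 82.3%

F_rel = (AUC_test/D_test) / (AUC_ref/D_ref)
      = (930.8/37.5) / (1508/50)
      = 24.8213 / 30.16 = 0.8230 = 82.30%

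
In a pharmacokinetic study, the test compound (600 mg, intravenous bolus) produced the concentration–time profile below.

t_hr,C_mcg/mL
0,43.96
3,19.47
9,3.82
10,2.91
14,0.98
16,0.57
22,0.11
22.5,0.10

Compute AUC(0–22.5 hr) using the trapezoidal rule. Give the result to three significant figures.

AUC = 180 mcg/mL·hr

Trapezoidal AUC_0→22.5:
  [0→3]: (43.96+19.47)/2 × 3 = 95.145
  [3→9]: (19.47+3.82)/2 × 6 = 69.87
  [9→10]: (3.82+2.91)/2 × 1 = 3.365
  [10→14]: (2.91+0.98)/2 × 4 = 7.78
  [14→16]: (0.98+0.57)/2 × 2 = 1.55
  [16→22]: (0.57+0.11)/2 × 6 = 2.04
  [22→22.5]: (0.11+0.10)/2 × 0.5 = 0.0525
  Sum = 179.8025 mcg/mL·hr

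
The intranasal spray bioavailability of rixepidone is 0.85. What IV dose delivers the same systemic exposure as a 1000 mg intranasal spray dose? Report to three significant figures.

D_iv = 850 mg

Systemic exposure from an extravascular dose = F × D_ev, so the equivalent IV dose is F × D_ev.
D_iv = F × D_ev = 0.85 × 1000 = 850 mg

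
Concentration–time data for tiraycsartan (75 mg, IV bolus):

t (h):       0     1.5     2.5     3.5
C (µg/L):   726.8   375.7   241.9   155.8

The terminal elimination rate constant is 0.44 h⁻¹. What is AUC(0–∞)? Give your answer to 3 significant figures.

Trapezoidal AUC_0→3.5:
  [0→1.5]: (726.8+375.7)/2 × 1.5 = 826.875
  [1.5→2.5]: (375.7+241.9)/2 × 1 = 308.8
  [2.5→3.5]: (241.9+155.8)/2 × 1 = 198.85
  Sum = 1334.525 µg/L·h
Extrapolated tail: C_last / k_e = 155.8 / 0.44 = 354.091
AUC_0→∞ = 1334.525 + 354.091 = 1688.616 µg/L·h

AUC = 1690 µg/L·h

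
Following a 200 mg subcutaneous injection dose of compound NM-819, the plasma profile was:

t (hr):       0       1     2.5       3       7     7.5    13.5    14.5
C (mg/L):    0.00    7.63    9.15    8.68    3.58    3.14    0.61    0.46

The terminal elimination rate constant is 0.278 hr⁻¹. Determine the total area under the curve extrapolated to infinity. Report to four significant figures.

AUC = 60.50 mg/L·hr

Trapezoidal AUC_0→14.5:
  [0→1]: (0.00+7.63)/2 × 1 = 3.815
  [1→2.5]: (7.63+9.15)/2 × 1.5 = 12.585
  [2.5→3]: (9.15+8.68)/2 × 0.5 = 4.4575
  [3→7]: (8.68+3.58)/2 × 4 = 24.52
  [7→7.5]: (3.58+3.14)/2 × 0.5 = 1.68
  [7.5→13.5]: (3.14+0.61)/2 × 6 = 11.25
  [13.5→14.5]: (0.61+0.46)/2 × 1 = 0.535
  Sum = 58.8425 mg/L·hr
Extrapolated tail: C_last / k_e = 0.46 / 0.278 = 1.655
AUC_0→∞ = 58.8425 + 1.655 = 60.4975 mg/L·hr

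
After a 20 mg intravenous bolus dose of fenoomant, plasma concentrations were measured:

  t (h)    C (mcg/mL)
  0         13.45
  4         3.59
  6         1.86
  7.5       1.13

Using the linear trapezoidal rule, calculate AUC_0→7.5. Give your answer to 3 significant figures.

AUC = 41.8 mcg/mL·h

Trapezoidal AUC_0→7.5:
  [0→4]: (13.45+3.59)/2 × 4 = 34.08
  [4→6]: (3.59+1.86)/2 × 2 = 5.45
  [6→7.5]: (1.86+1.13)/2 × 1.5 = 2.2425
  Sum = 41.7725 mcg/mL·h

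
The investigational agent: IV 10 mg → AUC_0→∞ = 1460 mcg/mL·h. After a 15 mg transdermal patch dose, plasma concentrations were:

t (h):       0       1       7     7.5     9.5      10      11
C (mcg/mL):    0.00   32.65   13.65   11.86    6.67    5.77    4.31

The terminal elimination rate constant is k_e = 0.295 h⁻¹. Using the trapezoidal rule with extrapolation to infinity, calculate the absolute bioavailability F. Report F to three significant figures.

Trapezoidal AUC_0→11 (transdermal patch):
  [0→1]: (0.00+32.65)/2 × 1 = 16.325
  [1→7]: (32.65+13.65)/2 × 6 = 138.9
  [7→7.5]: (13.65+11.86)/2 × 0.5 = 6.3775
  [7.5→9.5]: (11.86+6.67)/2 × 2 = 18.53
  [9.5→10]: (6.67+5.77)/2 × 0.5 = 3.11
  [10→11]: (5.77+4.31)/2 × 1 = 5.04
  Sum = 188.2825 mcg/mL·h
Tail: C_last/k_e = 4.31/0.295 = 14.610
AUC_0→∞ (transdermal patch) = 188.2825 + 14.610 = 202.8925 mcg/mL·h
F = (AUC_ev/D_ev)/(AUC_iv/D_iv) = (202.8925/15)/(1460/10) = 13.5262/146 = 0.0926

F = 0.0926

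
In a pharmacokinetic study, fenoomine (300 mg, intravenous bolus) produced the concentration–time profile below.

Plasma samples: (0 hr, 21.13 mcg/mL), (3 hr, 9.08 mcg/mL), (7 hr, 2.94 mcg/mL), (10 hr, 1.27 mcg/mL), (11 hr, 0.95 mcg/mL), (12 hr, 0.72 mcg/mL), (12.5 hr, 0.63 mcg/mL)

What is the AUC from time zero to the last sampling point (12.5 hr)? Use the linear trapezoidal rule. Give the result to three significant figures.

AUC = 78.0 mcg/mL·hr

Trapezoidal AUC_0→12.5:
  [0→3]: (21.13+9.08)/2 × 3 = 45.315
  [3→7]: (9.08+2.94)/2 × 4 = 24.04
  [7→10]: (2.94+1.27)/2 × 3 = 6.315
  [10→11]: (1.27+0.95)/2 × 1 = 1.11
  [11→12]: (0.95+0.72)/2 × 1 = 0.835
  [12→12.5]: (0.72+0.63)/2 × 0.5 = 0.3375
  Sum = 77.9525 mcg/mL·hr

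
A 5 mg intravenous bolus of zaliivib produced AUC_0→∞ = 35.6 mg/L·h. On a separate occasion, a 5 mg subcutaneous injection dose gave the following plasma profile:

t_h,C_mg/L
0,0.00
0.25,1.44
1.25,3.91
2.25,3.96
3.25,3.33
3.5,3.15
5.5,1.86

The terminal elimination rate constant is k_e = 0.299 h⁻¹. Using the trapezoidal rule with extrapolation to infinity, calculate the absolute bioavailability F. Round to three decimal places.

F = 0.631

Trapezoidal AUC_0→5.5 (subcutaneous injection):
  [0→0.25]: (0.00+1.44)/2 × 0.25 = 0.18
  [0.25→1.25]: (1.44+3.91)/2 × 1 = 2.675
  [1.25→2.25]: (3.91+3.96)/2 × 1 = 3.935
  [2.25→3.25]: (3.96+3.33)/2 × 1 = 3.645
  [3.25→3.5]: (3.33+3.15)/2 × 0.25 = 0.81
  [3.5→5.5]: (3.15+1.86)/2 × 2 = 5.01
  Sum = 16.255 mg/L·h
Tail: C_last/k_e = 1.86/0.299 = 6.221
AUC_0→∞ (subcutaneous injection) = 16.255 + 6.221 = 22.476 mg/L·h
F = (AUC_ev/D_ev)/(AUC_iv/D_iv) = (22.476/5)/(35.6/5) = 4.4952/7.12 = 0.6313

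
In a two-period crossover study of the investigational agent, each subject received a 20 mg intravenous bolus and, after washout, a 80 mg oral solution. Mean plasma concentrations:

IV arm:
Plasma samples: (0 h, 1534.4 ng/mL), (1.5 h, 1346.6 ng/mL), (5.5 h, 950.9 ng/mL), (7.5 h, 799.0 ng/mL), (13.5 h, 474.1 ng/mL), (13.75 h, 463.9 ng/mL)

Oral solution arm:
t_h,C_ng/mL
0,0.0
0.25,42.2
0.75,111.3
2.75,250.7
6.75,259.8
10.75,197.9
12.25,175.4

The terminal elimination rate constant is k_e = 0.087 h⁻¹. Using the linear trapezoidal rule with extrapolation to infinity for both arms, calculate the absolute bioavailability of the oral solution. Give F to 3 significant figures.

F = 0.0652

Trapezoidal AUC_0→13.75 (IV):
  [0→1.5]: (1534.4+1346.6)/2 × 1.5 = 2160.75
  [1.5→5.5]: (1346.6+950.9)/2 × 4 = 4595.0
  [5.5→7.5]: (950.9+799.0)/2 × 2 = 1749.9
  [7.5→13.5]: (799.0+474.1)/2 × 6 = 3819.3
  [13.5→13.75]: (474.1+463.9)/2 × 0.25 = 117.25
  Sum = 12442.2 ng/mL·h
IV tail: 463.9/0.087 = 5332.184; AUC_iv,0→∞ = 12442.2 + 5332.184 = 17774.384 ng/mL·h
Trapezoidal AUC_0→12.25 (oral solution):
  [0→0.25]: (0.0+42.2)/2 × 0.25 = 5.275
  [0.25→0.75]: (42.2+111.3)/2 × 0.5 = 38.375
  [0.75→2.75]: (111.3+250.7)/2 × 2 = 362.0
  [2.75→6.75]: (250.7+259.8)/2 × 4 = 1021.0
  [6.75→10.75]: (259.8+197.9)/2 × 4 = 915.4
  [10.75→12.25]: (197.9+175.4)/2 × 1.5 = 279.975
  Sum = 2622.025 ng/mL·h
oral solution tail: 175.4/0.087 = 2016.092; AUC_ev,0→∞ = 2622.025 + 2016.092 = 4638.117 ng/mL·h
F = (AUC_ev/D_ev)/(AUC_iv/D_iv) = (4638.117/80)/(17774.384/20) = 57.9765/888.7192 = 0.0652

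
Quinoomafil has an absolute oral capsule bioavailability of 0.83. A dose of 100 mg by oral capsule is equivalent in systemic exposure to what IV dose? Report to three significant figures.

Systemic exposure from an extravascular dose = F × D_ev, so the equivalent IV dose is F × D_ev.
D_iv = F × D_ev = 0.83 × 100 = 83 mg

D_iv = 83.0 mg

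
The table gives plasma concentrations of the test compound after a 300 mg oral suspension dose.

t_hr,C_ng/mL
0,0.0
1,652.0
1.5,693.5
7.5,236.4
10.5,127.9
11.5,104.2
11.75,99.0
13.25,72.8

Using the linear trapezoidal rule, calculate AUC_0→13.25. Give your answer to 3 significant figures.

Trapezoidal AUC_0→13.25:
  [0→1]: (0.0+652.0)/2 × 1 = 326.0
  [1→1.5]: (652.0+693.5)/2 × 0.5 = 336.375
  [1.5→7.5]: (693.5+236.4)/2 × 6 = 2789.7
  [7.5→10.5]: (236.4+127.9)/2 × 3 = 546.45
  [10.5→11.5]: (127.9+104.2)/2 × 1 = 116.05
  [11.5→11.75]: (104.2+99.0)/2 × 0.25 = 25.4
  [11.75→13.25]: (99.0+72.8)/2 × 1.5 = 128.85
  Sum = 4268.825 ng/mL·hr

AUC = 4270 ng/mL·hr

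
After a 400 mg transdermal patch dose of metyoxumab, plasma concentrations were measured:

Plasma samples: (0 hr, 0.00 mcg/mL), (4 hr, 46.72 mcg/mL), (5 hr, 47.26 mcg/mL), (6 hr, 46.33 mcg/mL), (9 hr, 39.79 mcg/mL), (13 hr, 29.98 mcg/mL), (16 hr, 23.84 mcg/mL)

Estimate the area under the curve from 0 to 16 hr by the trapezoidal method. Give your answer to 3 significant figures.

AUC = 537 mcg/mL·hr

Trapezoidal AUC_0→16:
  [0→4]: (0.00+46.72)/2 × 4 = 93.44
  [4→5]: (46.72+47.26)/2 × 1 = 46.99
  [5→6]: (47.26+46.33)/2 × 1 = 46.795
  [6→9]: (46.33+39.79)/2 × 3 = 129.18
  [9→13]: (39.79+29.98)/2 × 4 = 139.54
  [13→16]: (29.98+23.84)/2 × 3 = 80.73
  Sum = 536.675 mcg/mL·hr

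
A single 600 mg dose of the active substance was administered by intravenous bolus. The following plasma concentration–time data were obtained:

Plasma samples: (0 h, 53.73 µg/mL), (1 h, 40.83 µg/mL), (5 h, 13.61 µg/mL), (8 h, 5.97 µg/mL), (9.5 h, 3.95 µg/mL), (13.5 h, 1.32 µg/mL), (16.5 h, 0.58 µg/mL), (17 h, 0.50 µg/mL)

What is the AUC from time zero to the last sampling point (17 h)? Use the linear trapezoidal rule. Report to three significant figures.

Trapezoidal AUC_0→17:
  [0→1]: (53.73+40.83)/2 × 1 = 47.28
  [1→5]: (40.83+13.61)/2 × 4 = 108.88
  [5→8]: (13.61+5.97)/2 × 3 = 29.37
  [8→9.5]: (5.97+3.95)/2 × 1.5 = 7.44
  [9.5→13.5]: (3.95+1.32)/2 × 4 = 10.54
  [13.5→16.5]: (1.32+0.58)/2 × 3 = 2.85
  [16.5→17]: (0.58+0.50)/2 × 0.5 = 0.27
  Sum = 206.63 µg/mL·h

AUC = 207 µg/mL·h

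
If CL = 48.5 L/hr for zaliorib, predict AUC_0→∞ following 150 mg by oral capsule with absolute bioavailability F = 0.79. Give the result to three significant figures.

AUC = 2.44 mg/L·hr

AUC_0→∞ = F × Dose / CL
        = 0.79 × 150 / 48.5 = 2.4433 mg/L·hr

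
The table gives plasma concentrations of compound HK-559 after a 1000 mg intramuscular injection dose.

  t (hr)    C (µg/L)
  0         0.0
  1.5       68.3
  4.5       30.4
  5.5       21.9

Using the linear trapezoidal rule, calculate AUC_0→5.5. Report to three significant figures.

Trapezoidal AUC_0→5.5:
  [0→1.5]: (0.0+68.3)/2 × 1.5 = 51.225
  [1.5→4.5]: (68.3+30.4)/2 × 3 = 148.05
  [4.5→5.5]: (30.4+21.9)/2 × 1 = 26.15
  Sum = 225.425 µg/L·hr

AUC = 225 µg/L·hr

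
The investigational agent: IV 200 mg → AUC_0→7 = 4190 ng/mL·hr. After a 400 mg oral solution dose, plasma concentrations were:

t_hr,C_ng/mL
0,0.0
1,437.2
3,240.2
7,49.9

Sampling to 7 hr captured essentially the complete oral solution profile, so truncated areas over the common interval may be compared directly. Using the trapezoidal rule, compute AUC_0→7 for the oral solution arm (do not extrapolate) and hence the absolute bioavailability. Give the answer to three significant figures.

F = 0.176

Trapezoidal AUC_0→7 (oral solution):
  [0→1]: (0.0+437.2)/2 × 1 = 218.6
  [1→3]: (437.2+240.2)/2 × 2 = 677.4
  [3→7]: (240.2+49.9)/2 × 4 = 580.2
  Sum = 1476.2 ng/mL·hr
F = (AUC_ev/D_ev)/(AUC_iv/D_iv) = (1476.2/400)/(4190/200) = 3.6905/20.95 = 0.1762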